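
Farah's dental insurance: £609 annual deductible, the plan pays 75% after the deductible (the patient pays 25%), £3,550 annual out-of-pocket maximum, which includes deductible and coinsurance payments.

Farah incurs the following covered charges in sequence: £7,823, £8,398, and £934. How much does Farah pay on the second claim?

Claim 1 (£7,823): £609 to deductible, leaving £7,214; 25% of £7,214 = £1,803.50. Cost to patient: £2,412.50. OOP to date £2,412.50.
Claim 2 (£8,398): deductible already satisfied, so patient's share is 25% × £8,398 = £2,099.50. OOP would hit £4,512 > £3,550, so the cap limits the patient to £3,550 − £2,412.50 = £1,137.50.

£1,137.50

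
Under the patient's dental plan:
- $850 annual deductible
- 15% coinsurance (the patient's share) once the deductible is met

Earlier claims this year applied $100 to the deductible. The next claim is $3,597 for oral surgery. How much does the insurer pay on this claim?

Remaining deductible: $850 − $100 = $750.
That leaves $3,597 − $750 = $2,847 for coinsurance.
Patient's 15% share of $2,847 is $427.05.
That puts the patient's cost at $750 + $427.05 = $1,177.05.
The plan picks up $3,597 − $1,177.05 = $2,419.95.

$2,419.95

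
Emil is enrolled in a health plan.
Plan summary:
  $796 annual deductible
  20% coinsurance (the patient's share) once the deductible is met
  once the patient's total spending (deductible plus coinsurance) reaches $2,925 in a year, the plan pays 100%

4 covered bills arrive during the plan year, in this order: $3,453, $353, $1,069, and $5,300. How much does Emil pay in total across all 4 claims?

#1 ($3,453): $796 finishes the deductible; $2,657 goes to coinsurance; coinsurance $2,657 × 20% = $531.40. Patient pays $1,327.40; OOP now $1,327.40.
#2 ($353): deductible already satisfied, so patient's share is 20% × $353 = $70.60. Patient pays $70.60; OOP now $1,398.
#3 ($1,069): 20% coinsurance on $1,069 = $213.80. Patient pays $213.80; OOP now $1,611.80.
#4 ($5,300): deductible met; 20% of $5,300 = $1,060. Cost to patient: $1,060. OOP to date $2,671.80.
Total paid by the patient: $1,327.40 + $70.60 + $213.80 + $1,060 = $2,671.80.

$2,671.80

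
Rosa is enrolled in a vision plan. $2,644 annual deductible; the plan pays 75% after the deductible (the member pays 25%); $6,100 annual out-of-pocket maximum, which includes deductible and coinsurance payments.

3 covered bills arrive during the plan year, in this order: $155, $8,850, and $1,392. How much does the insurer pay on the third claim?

$1,044

#1 ($155): all of it applies to the deductible. Member pays $155; OOP now $155. Plan pays $155 − $155 = $0.
#2 ($8,850): $2,489 to deductible, leaving $6,361; 25% of $6,361 = $1,590.25. Cost to member: $4,079.25. OOP to date $4,234.25. Plan pays $8,850 − $4,079.25 = $4,770.75.
#3 ($1,392): deductible already satisfied, so member's share is 25% × $1,392 = $348. Member owes $348 (running OOP $4,582.25). Insurer: $1,392 − $348 = $1,044.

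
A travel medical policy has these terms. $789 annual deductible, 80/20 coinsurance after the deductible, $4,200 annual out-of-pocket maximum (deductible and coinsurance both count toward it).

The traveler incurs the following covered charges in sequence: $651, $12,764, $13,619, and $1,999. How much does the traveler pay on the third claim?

Claim 1 — $651: entire amount goes to the deductible. Cost to traveler: $651. OOP to date $651.
Claim 2 — $12,764: $138 to deductible, leaving $12,626; traveler's 20% is $2,525.20. Traveler owes $2,663.20 (running OOP $3,314.20).
Claim 3 — $13,619: deductible met; 20% of $13,619 = $2,723.80. Adding that to $3,314.20 gives $6,038, past the $4,200 cap; traveler pays only $4,200 − $3,314.20 = $885.80.

$885.80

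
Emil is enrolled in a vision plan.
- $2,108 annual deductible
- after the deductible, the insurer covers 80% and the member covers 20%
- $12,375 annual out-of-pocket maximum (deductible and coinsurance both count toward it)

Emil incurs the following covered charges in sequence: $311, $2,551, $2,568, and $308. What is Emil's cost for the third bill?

$513.60

#1 ($311): entire amount goes to the deductible. Member owes $311 (running OOP $311).
#2 ($2,551): deductible takes $1,797, $754 remains; coinsurance $754 × 20% = $150.80. Cost to member: $1,947.80. OOP to date $2,258.80.
#3 ($2,568): deductible already satisfied, so member's share is 20% × $2,568 = $513.60. Cost to member: $513.60. OOP to date $2,772.40.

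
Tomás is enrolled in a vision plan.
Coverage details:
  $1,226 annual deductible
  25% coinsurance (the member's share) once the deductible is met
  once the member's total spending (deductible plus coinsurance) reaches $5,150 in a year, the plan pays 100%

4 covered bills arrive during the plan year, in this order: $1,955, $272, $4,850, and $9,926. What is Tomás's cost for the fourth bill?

Bill 1, $1,955: $1,226 finishes the deductible; $729 goes to coinsurance; 25% of $729 = $182.25. Member owes $1,408.25 (running OOP $1,408.25).
Bill 2, $272: deductible already satisfied, so member's share is 25% × $272 = $68. Member owes $68 (running OOP $1,476.25).
Bill 3, $4,850: 25% coinsurance on $4,850 = $1,212.50. Member owes $1,212.50 (running OOP $2,688.75).
Bill 4, $9,926: deductible met; 25% of $9,926 = $2,481.50. OOP would hit $5,170.25 > $5,150, so the cap limits the member to $5,150 − $2,688.75 = $2,461.25.

$2,461.25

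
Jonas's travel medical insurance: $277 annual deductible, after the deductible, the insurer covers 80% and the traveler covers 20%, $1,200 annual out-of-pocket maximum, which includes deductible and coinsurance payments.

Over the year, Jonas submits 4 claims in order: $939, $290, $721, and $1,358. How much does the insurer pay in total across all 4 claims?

Bill 1, $939: $277 finishes the deductible; $662 goes to coinsurance; coinsurance $662 × 20% = $132.40. Cost to traveler: $409.40. OOP to date $409.40. Plan pays $939 − $409.40 = $529.60.
Bill 2, $290: deductible met; 20% of $290 = $58. Traveler pays $58; OOP now $467.40. Plan pays $290 − $58 = $232.
Bill 3, $721: deductible already satisfied, so traveler's share is 20% × $721 = $144.20. Traveler owes $144.20 (running OOP $611.60). Plan pays $721 − $144.20 = $576.80.
Bill 4, $1,358: deductible met; 20% of $1,358 = $271.60. Traveler pays $271.60; OOP now $883.20. Plan pays $1,358 − $271.60 = $1,086.40.
Insurer total = bills − traveler's total = $3,308 − $883.20 = $2,424.80.

$2,424.80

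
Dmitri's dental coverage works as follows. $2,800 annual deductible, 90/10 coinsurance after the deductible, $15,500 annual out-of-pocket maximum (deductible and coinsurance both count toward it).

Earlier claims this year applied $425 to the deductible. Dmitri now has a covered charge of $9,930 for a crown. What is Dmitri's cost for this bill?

Deductible still to meet: $2,800 − $425 = $2,375.
That leaves $9,930 − $2,375 = $7,555 for coinsurance.
Patient's 10% share of $7,555 is $755.50.
So the patient owes $2,375 + $755.50 = $3,130.50 before any cap.
Total out-of-pocket so far would be $425 + $3,130.50 = $3,555.50, below the $15,500 cap — no reduction.

$3,130.50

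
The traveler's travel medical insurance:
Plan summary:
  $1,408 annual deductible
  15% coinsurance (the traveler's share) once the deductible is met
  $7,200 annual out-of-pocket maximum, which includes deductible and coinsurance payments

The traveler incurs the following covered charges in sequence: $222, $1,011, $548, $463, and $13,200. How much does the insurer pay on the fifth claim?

Claim 1 ($222): all of it applies to the deductible. Cost to traveler: $222. OOP to date $222. Insurer: $222 − $222 = $0.
Claim 2 ($1,011): all of it applies to the deductible. Traveler pays $1,011; OOP now $1,233. Plan pays $1,011 − $1,011 = $0.
Claim 3 ($548): $175 to deductible, leaving $373; traveler's 15% is $55.95. Traveler owes $230.95 (running OOP $1,463.95). Insurer: $548 − $230.95 = $317.05.
Claim 4 ($463): 15% coinsurance on $463 = $69.45. Cost to traveler: $69.45. OOP to date $1,533.40. Plan pays $463 − $69.45 = $393.55.
Claim 5 ($13,200): 15% coinsurance on $13,200 = $1,980. Traveler owes $1,980 (running OOP $3,513.40). Insurer: $13,200 − $1,980 = $11,220.

$11,220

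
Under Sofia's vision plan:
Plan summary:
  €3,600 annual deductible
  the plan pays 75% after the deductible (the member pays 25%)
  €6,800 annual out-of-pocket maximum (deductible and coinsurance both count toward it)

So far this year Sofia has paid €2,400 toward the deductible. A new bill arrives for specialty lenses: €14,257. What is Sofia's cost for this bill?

€4,400

€2,400 of the €3,600 deductible is already met, leaving €1,200.
The remaining €13,057 (= €14,257 − €1,200) moves to coinsurance.
Member's 25% share of €13,057 is €3,264.25.
So the member owes €1,200 + €3,264.25 = €4,464.25 before any cap.
That would bring total out-of-pocket to €6,864.25, past the €6,800 cap. The member is capped at €6,800 − €2,400 = €4,400 on this claim.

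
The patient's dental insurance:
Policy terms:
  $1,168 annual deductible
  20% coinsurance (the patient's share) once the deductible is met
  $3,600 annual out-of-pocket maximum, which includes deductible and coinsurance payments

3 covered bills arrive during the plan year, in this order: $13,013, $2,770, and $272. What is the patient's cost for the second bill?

#1 ($13,013): $1,168 to deductible, leaving $11,845; 20% of $11,845 = $2,369. Patient owes $3,537 (running OOP $3,537).
#2 ($2,770): deductible already satisfied, so patient's share is 20% × $2,770 = $554. That would push OOP to $4,091, over the $3,600 cap, so patient pays $3,600 − $3,537 = $63.

$63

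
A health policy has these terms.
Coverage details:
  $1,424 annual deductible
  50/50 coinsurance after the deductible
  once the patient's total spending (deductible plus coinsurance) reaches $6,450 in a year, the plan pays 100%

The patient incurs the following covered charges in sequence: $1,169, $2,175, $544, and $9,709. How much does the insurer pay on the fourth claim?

$5,915

Claim 1 — $1,169: fully absorbed by the deductible. Patient owes $1,169 (running OOP $1,169). Plan pays $1,169 − $1,169 = $0.
Claim 2 — $2,175: deductible takes $255, $1,920 remains; patient's 50% is $960. Cost to patient: $1,215. OOP to date $2,384. Plan pays $2,175 − $1,215 = $960.
Claim 3 — $544: 50% coinsurance on $544 = $272. Patient pays $272; OOP now $2,656. Plan pays $544 − $272 = $272.
Claim 4 — $9,709: 50% coinsurance on $9,709 = $4,854.50. OOP would hit $7,510.50 > $6,450, so the cap limits the patient to $6,450 − $2,656 = $3,794. Insurer: $9,709 − $3,794 = $5,915.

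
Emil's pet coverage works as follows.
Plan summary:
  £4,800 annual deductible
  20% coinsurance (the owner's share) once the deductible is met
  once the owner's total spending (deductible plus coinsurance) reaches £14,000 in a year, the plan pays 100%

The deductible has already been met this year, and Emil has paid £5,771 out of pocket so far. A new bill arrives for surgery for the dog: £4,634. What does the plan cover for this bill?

£3,707.20

The deductible is already satisfied, so the full bill goes to coinsurance.
Owner's 20% share of £4,634 is £926.80.
Cumulative spending £5,771 + £926.80 = £6,697.80 stays under the £14,000 maximum.
Insurer pays the balance: £4,634 − £926.80 = £3,707.20.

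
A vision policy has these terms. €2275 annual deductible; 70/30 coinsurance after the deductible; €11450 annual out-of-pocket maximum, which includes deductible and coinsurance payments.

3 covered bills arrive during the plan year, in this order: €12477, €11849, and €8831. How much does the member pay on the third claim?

#1 (€12477): deductible takes €2275, €10202 remains; 30% of €10202 = €3060.60. Cost to member: €5335.60. OOP to date €5335.60.
#2 (€11849): 30% coinsurance on €11849 = €3554.70. Cost to member: €3554.70. OOP to date €8890.30.
#3 (€8831): 30% coinsurance on €8831 = €2649.30. That would push OOP to €11539.60, over the €11450 cap, so member pays €11450 − €8890.30 = €2559.70.

€2559.70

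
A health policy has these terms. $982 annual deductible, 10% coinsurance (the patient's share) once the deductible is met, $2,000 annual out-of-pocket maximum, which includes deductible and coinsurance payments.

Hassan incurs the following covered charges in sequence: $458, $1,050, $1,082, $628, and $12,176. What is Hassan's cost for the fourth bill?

$62.80

Claim 1 ($458): entire amount goes to the deductible. Patient pays $458; OOP now $458.
Claim 2 ($1,050): $524 finishes the deductible; $526 goes to coinsurance; 10% of $526 = $52.60. Patient owes $576.60 (running OOP $1,034.60).
Claim 3 ($1,082): deductible met; 10% of $1,082 = $108.20. Cost to patient: $108.20. OOP to date $1,142.80.
Claim 4 ($628): deductible already satisfied, so patient's share is 10% × $628 = $62.80. Cost to patient: $62.80. OOP to date $1,205.60.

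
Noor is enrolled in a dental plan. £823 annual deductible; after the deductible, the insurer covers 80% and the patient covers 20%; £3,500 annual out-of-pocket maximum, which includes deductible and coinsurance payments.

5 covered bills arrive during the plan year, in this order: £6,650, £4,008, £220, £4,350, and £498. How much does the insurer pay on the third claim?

£176

Bill 1, £6,650: £823 to deductible, leaving £5,827; coinsurance £5,827 × 20% = £1,165.40. Patient pays £1,988.40; OOP now £1,988.40. Plan pays £6,650 − £1,988.40 = £4,661.60.
Bill 2, £4,008: deductible met; 20% of £4,008 = £801.60. Patient pays £801.60; OOP now £2,790. Insurer: £4,008 − £801.60 = £3,206.40.
Bill 3, £220: deductible already satisfied, so patient's share is 20% × £220 = £44. Patient pays £44; OOP now £2,834. Insurer: £220 − £44 = £176.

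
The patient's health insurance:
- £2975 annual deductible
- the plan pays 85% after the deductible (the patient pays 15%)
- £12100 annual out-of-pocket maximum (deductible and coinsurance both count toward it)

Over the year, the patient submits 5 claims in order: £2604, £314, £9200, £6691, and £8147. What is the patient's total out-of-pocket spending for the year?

Claim 1 — £2604: all of it applies to the deductible. Patient pays £2604; OOP now £2604.
Claim 2 — £314: fully absorbed by the deductible. Patient pays £314; OOP now £2918.
Claim 3 — £9200: £57 finishes the deductible; £9143 goes to coinsurance; patient's 15% is £1371.45. Patient pays £1428.45; OOP now £4346.45.
Claim 4 — £6691: deductible already satisfied, so patient's share is 15% × £6691 = £1003.65. Patient owes £1003.65 (running OOP £5350.10).
Claim 5 — £8147: deductible already satisfied, so patient's share is 15% × £8147 = £1222.05. Cost to patient: £1222.05. OOP to date £6572.15.
Summing the patient's payments: £2604 + £314 + £1428.45 + £1003.65 + £1222.05 = £6572.15.

£6572.15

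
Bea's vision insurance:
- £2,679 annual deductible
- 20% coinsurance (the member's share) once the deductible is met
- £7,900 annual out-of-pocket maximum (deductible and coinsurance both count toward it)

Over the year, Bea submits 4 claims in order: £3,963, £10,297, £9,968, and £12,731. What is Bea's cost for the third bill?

#1 (£3,963): deductible takes £2,679, £1,284 remains; member's 20% is £256.80. Member owes £2,935.80 (running OOP £2,935.80).
#2 (£10,297): deductible met; 20% of £10,297 = £2,059.40. Member pays £2,059.40; OOP now £4,995.20.
#3 (£9,968): deductible already satisfied, so member's share is 20% × £9,968 = £1,993.60. Member pays £1,993.60; OOP now £6,988.80.

£1,993.60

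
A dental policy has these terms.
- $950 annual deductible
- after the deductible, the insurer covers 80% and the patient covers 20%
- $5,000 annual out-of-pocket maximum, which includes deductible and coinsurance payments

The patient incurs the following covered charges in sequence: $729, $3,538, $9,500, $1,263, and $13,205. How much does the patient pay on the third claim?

Claim 1 — $729: all of it applies to the deductible. Patient owes $729 (running OOP $729).
Claim 2 — $3,538: $221 to deductible, leaving $3,317; patient's 20% is $663.40. Cost to patient: $884.40. OOP to date $1,613.40.
Claim 3 — $9,500: deductible already satisfied, so patient's share is 20% × $9,500 = $1,900. Cost to patient: $1,900. OOP to date $3,513.40.

$1,900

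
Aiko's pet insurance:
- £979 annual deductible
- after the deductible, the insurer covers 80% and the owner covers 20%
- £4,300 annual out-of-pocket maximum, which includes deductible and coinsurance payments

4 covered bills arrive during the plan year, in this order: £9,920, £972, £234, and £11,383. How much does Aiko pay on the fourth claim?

£1,291.60

Claim 1 — £9,920: £979 to deductible, leaving £8,941; coinsurance £8,941 × 20% = £1,788.20. Owner owes £2,767.20 (running OOP £2,767.20).
Claim 2 — £972: 20% coinsurance on £972 = £194.40. Owner owes £194.40 (running OOP £2,961.60).
Claim 3 — £234: deductible met; 20% of £234 = £46.80. Owner owes £46.80 (running OOP £3,008.40).
Claim 4 — £11,383: deductible met; 20% of £11,383 = £2,276.60. OOP would hit £5,285 > £4,300, so the cap limits the owner to £4,300 − £3,008.40 = £1,291.60.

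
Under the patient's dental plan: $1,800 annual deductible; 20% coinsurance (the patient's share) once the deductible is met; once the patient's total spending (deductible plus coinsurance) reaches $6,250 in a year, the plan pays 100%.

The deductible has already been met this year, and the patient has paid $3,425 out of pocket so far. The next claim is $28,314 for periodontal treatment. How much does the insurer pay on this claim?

$25,489

With the deductible met, the entire $28,314 is subject to coinsurance.
Coinsurance: $28,314 × 20% = $5,662.80.
Adding $5,662.80 to the $3,425 already spent would give $9,087.80, which exceeds the $6,250 cap; the patient pays just $6,250 − $3,425 = $2,825.
Insurer pays the balance: $28,314 − $2,825 = $25,489.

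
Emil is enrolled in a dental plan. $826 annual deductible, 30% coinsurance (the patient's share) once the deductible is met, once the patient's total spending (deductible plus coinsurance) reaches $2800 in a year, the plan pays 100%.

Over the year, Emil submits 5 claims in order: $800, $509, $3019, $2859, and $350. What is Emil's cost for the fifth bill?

$65.70

#1 ($800): all of it applies to the deductible. Patient owes $800 (running OOP $800).
#2 ($509): $26 finishes the deductible; $483 goes to coinsurance; coinsurance $483 × 30% = $144.90. Patient pays $170.90; OOP now $970.90.
#3 ($3019): deductible met; 30% of $3019 = $905.70. Patient owes $905.70 (running OOP $1876.60).
#4 ($2859): 30% coinsurance on $2859 = $857.70. Patient pays $857.70; OOP now $2734.30.
#5 ($350): deductible already satisfied, so patient's share is 30% × $350 = $105. Adding that to $2734.30 gives $2839.30, past the $2800 cap; patient pays only $2800 − $2734.30 = $65.70.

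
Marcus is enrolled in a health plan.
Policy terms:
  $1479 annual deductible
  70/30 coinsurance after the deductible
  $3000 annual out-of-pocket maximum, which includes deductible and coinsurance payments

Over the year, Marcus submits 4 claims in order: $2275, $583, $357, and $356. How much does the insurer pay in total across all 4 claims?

Claim 1 ($2275): $1479 to deductible, leaving $796; coinsurance $796 × 30% = $238.80. Patient pays $1717.80; OOP now $1717.80. Insurer: $2275 − $1717.80 = $557.20.
Claim 2 ($583): deductible met; 30% of $583 = $174.90. Patient owes $174.90 (running OOP $1892.70). Plan pays $583 − $174.90 = $408.10.
Claim 3 ($357): deductible met; 30% of $357 = $107.10. Cost to patient: $107.10. OOP to date $1999.80. Insurer: $357 − $107.10 = $249.90.
Claim 4 ($356): 30% coinsurance on $356 = $106.80. Cost to patient: $106.80. OOP to date $2106.60. Plan pays $356 − $106.80 = $249.20.
Insurer total: $557.20 + $408.10 + $249.90 + $249.20 = $1464.40.

$1464.40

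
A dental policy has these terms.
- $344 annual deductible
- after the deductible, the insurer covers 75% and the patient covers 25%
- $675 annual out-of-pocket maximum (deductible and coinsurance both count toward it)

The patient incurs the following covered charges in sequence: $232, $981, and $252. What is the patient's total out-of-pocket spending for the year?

Claim 1 — $232: all of it applies to the deductible. Cost to patient: $232. OOP to date $232.
Claim 2 — $981: $112 finishes the deductible; $869 goes to coinsurance; 25% of $869 = $217.25. Patient owes $329.25 (running OOP $561.25).
Claim 3 — $252: 25% coinsurance on $252 = $63. Cost to patient: $63. OOP to date $624.25.
Total paid by the patient: $232 + $329.25 + $63 = $624.25.

$624.25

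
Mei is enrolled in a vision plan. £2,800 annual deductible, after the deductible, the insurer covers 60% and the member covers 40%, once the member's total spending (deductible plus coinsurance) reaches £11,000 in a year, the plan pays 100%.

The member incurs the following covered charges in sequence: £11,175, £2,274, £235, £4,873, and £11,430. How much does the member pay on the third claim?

#1 (£11,175): £2,800 to deductible, leaving £8,375; 40% of £8,375 = £3,350. Cost to member: £6,150. OOP to date £6,150.
#2 (£2,274): 40% coinsurance on £2,274 = £909.60. Member owes £909.60 (running OOP £7,059.60).
#3 (£235): 40% coinsurance on £235 = £94. Member pays £94; OOP now £7,153.60.

£94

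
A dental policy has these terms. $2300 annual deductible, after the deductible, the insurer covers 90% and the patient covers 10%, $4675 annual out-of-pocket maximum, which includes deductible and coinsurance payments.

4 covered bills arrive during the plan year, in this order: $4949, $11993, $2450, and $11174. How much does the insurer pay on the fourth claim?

Bill 1, $4949: $2300 finishes the deductible; $2649 goes to coinsurance; coinsurance $2649 × 10% = $264.90. Patient owes $2564.90 (running OOP $2564.90). Insurer: $4949 − $2564.90 = $2384.10.
Bill 2, $11993: deductible met; 10% of $11993 = $1199.30. Patient owes $1199.30 (running OOP $3764.20). Plan pays $11993 − $1199.30 = $10793.70.
Bill 3, $2450: 10% coinsurance on $2450 = $245. Patient pays $245; OOP now $4009.20. Insurer: $2450 − $245 = $2205.
Bill 4, $11174: deductible met; 10% of $11174 = $1117.40. OOP would hit $5126.60 > $4675, so the cap limits the patient to $4675 − $4009.20 = $665.80. Insurer: $11174 − $665.80 = $10508.20.

$10508.20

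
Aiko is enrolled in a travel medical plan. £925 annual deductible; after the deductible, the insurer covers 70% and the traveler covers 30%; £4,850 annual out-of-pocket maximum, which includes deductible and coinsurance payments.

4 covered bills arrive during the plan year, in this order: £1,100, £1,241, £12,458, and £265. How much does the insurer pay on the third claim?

£8,957.80

Claim 1 (£1,100): £925 finishes the deductible; £175 goes to coinsurance; traveler's 30% is £52.50. Traveler pays £977.50; OOP now £977.50. Insurer: £1,100 − £977.50 = £122.50.
Claim 2 (£1,241): 30% coinsurance on £1,241 = £372.30. Traveler pays £372.30; OOP now £1,349.80. Insurer: £1,241 − £372.30 = £868.70.
Claim 3 (£12,458): deductible already satisfied, so traveler's share is 30% × £12,458 = £3,737.40. OOP would hit £5,087.20 > £4,850, so the cap limits the traveler to £4,850 − £1,349.80 = £3,500.20. Insurer: £12,458 − £3,500.20 = £8,957.80.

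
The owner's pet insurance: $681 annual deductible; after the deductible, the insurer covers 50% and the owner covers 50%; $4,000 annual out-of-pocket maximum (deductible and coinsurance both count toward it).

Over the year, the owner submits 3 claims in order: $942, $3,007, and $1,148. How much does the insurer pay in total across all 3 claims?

$2,208

Claim 1 — $942: $681 to deductible, leaving $261; owner's 50% is $130.50. Owner owes $811.50 (running OOP $811.50). Plan pays $942 − $811.50 = $130.50.
Claim 2 — $3,007: deductible already satisfied, so owner's share is 50% × $3,007 = $1,503.50. Owner pays $1,503.50; OOP now $2,315. Plan pays $3,007 − $1,503.50 = $1,503.50.
Claim 3 — $1,148: deductible met; 50% of $1,148 = $574. Owner pays $574; OOP now $2,889. Insurer: $1,148 − $574 = $574.
Insurer total = bills − owner's total = $5,097 − $2,889 = $2,208.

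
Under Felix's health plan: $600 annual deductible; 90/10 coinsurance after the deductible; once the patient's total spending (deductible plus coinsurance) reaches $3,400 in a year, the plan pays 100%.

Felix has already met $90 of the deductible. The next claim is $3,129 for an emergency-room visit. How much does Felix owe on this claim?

$771.90

$90 of the $600 deductible is already met, leaving $510.
After the $510 deductible portion, $3,129 − $510 = $2,619 is subject to coinsurance.
Coinsurance: $2,619 × 10% = $261.90.
That puts the patient's cost at $510 + $261.90 = $771.90 before any cap.
Cumulative spending $90 + $771.90 = $861.90 stays under the $3,400 maximum.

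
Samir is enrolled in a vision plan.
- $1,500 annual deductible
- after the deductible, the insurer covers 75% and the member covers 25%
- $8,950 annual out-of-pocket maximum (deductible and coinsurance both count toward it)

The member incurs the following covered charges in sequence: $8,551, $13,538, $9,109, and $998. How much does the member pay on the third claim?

$2,277.25

Claim 1 — $8,551: $1,500 to deductible, leaving $7,051; coinsurance $7,051 × 25% = $1,762.75. Member owes $3,262.75 (running OOP $3,262.75).
Claim 2 — $13,538: 25% coinsurance on $13,538 = $3,384.50. Member pays $3,384.50; OOP now $6,647.25.
Claim 3 — $9,109: deductible already satisfied, so member's share is 25% × $9,109 = $2,277.25. Cost to member: $2,277.25. OOP to date $8,924.50.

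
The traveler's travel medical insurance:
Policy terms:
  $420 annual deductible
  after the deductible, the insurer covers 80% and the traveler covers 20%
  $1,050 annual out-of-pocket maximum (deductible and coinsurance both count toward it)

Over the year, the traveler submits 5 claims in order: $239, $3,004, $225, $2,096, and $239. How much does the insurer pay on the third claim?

Bill 1, $239: entire amount goes to the deductible. Cost to traveler: $239. OOP to date $239. Insurer: $239 − $239 = $0.
Bill 2, $3,004: deductible takes $181, $2,823 remains; coinsurance $2,823 × 20% = $564.60. Traveler pays $745.60; OOP now $984.60. Plan pays $3,004 − $745.60 = $2,258.40.
Bill 3, $225: 20% coinsurance on $225 = $45. Traveler owes $45 (running OOP $1,029.60). Insurer: $225 − $45 = $180.

$180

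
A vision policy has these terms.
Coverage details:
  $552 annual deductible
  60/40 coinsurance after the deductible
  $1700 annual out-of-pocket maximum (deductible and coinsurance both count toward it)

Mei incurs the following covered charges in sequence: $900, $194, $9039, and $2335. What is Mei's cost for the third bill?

$931.20

#1 ($900): deductible takes $552, $348 remains; member's 40% is $139.20. Member owes $691.20 (running OOP $691.20).
#2 ($194): deductible met; 40% of $194 = $77.60. Member pays $77.60; OOP now $768.80.
#3 ($9039): deductible met; 40% of $9039 = $3615.60. OOP would hit $4384.40 > $1700, so the cap limits the member to $1700 − $768.80 = $931.20.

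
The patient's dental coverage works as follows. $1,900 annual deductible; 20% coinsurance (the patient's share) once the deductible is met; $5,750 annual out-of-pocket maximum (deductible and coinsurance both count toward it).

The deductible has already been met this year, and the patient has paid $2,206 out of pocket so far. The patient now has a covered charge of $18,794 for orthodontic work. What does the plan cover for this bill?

$15,250

The deductible is already satisfied, so the full bill goes to coinsurance.
Coinsurance: $18,794 × 20% = $3,758.80.
Adding $3,758.80 to the $2,206 already spent would give $5,964.80, which exceeds the $5,750 cap; the patient pays just $5,750 − $2,206 = $3,544.
The plan picks up $18,794 − $3,544 = $15,250.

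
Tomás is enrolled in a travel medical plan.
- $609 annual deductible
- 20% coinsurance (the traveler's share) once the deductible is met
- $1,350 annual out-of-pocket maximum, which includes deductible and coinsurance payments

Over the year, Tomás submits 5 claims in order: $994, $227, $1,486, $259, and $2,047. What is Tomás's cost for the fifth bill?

$269.60

Bill 1, $994: deductible takes $609, $385 remains; 20% of $385 = $77. Traveler owes $686 (running OOP $686).
Bill 2, $227: 20% coinsurance on $227 = $45.40. Traveler owes $45.40 (running OOP $731.40).
Bill 3, $1,486: deductible met; 20% of $1,486 = $297.20. Traveler pays $297.20; OOP now $1,028.60.
Bill 4, $259: deductible met; 20% of $259 = $51.80. Traveler pays $51.80; OOP now $1,080.40.
Bill 5, $2,047: deductible met; 20% of $2,047 = $409.40. OOP would hit $1,489.80 > $1,350, so the cap limits the traveler to $1,350 − $1,080.40 = $269.60.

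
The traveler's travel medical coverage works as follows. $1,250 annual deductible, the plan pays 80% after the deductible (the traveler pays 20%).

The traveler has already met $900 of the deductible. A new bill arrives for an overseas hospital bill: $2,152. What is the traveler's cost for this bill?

$710.40

$900 of the $1,250 deductible is already met, leaving $350.
After the $350 deductible portion, $2,152 − $350 = $1,802 is subject to coinsurance.
Traveler's 20% share of $1,802 is $360.40.
That puts the traveler's cost at $350 + $360.40 = $710.40.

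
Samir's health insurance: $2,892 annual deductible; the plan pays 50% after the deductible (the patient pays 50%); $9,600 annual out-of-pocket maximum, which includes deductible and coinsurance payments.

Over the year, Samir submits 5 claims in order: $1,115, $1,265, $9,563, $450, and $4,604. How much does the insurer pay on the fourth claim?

$225

Claim 1 — $1,115: fully absorbed by the deductible. Cost to patient: $1,115. OOP to date $1,115. Insurer: $1,115 − $1,115 = $0.
Claim 2 — $1,265: all of it applies to the deductible. Patient pays $1,265; OOP now $2,380. Plan pays $1,265 − $1,265 = $0.
Claim 3 — $9,563: deductible takes $512, $9,051 remains; coinsurance $9,051 × 50% = $4,525.50. Cost to patient: $5,037.50. OOP to date $7,417.50. Insurer: $9,563 − $5,037.50 = $4,525.50.
Claim 4 — $450: deductible met; 50% of $450 = $225. Cost to patient: $225. OOP to date $7,642.50. Insurer: $450 − $225 = $225.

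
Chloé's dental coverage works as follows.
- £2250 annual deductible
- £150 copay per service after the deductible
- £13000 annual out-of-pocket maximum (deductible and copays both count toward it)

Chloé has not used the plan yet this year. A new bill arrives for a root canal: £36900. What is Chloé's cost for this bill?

£2400

Deductible not yet touched, so the first £2250 of the bill goes to the deductible.
The remaining £34650 (= £36900 − £2250) moves to the copay.
Copay on this service: £150.
So the patient owes £2250 + £150 = £2400 before any cap.
Cumulative spending £0 + £2400 = £2400 stays under the £13000 maximum.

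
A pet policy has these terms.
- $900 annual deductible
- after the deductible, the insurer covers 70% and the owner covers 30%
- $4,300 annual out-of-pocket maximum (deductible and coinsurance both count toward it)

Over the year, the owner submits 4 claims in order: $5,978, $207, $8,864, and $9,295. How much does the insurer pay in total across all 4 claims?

Bill 1, $5,978: deductible takes $900, $5,078 remains; coinsurance $5,078 × 30% = $1,523.40. Cost to owner: $2,423.40. OOP to date $2,423.40. Plan pays $5,978 − $2,423.40 = $3,554.60.
Bill 2, $207: deductible met; 30% of $207 = $62.10. Owner pays $62.10; OOP now $2,485.50. Insurer: $207 − $62.10 = $144.90.
Bill 3, $8,864: deductible met; 30% of $8,864 = $2,659.20. That would push OOP to $5,144.70, over the $4,300 cap, so owner pays $4,300 − $2,485.50 = $1,814.50. Insurer: $8,864 − $1,814.50 = $7,049.50.
Bill 4, $9,295: deductible already satisfied, so owner's share is 30% × $9,295 = $2,788.50. That would push OOP to $7,088.50, over the $4,300 cap, so owner pays $4,300 − $4,300 = $0. Plan pays $9,295 − $0 = $9,295.
Insurer total: $3,554.60 + $144.90 + $7,049.50 + $9,295 = $20,044.

$20,044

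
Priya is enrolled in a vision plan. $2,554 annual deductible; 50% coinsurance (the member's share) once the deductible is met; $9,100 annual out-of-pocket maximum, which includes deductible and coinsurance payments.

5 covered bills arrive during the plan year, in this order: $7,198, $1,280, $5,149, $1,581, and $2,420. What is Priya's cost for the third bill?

Claim 1 — $7,198: $2,554 to deductible, leaving $4,644; 50% of $4,644 = $2,322. Member owes $4,876 (running OOP $4,876).
Claim 2 — $1,280: deductible met; 50% of $1,280 = $640. Member pays $640; OOP now $5,516.
Claim 3 — $5,149: deductible already satisfied, so member's share is 50% × $5,149 = $2,574.50. Member pays $2,574.50; OOP now $8,090.50.

$2,574.50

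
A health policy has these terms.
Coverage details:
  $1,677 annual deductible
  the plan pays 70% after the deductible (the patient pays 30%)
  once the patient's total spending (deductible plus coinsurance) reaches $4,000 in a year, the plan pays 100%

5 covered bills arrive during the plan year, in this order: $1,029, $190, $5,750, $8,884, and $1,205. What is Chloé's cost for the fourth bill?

$735.40

Bill 1, $1,029: all of it applies to the deductible. Cost to patient: $1,029. OOP to date $1,029.
Bill 2, $190: fully absorbed by the deductible. Patient pays $190; OOP now $1,219.
Bill 3, $5,750: $458 to deductible, leaving $5,292; 30% of $5,292 = $1,587.60. Cost to patient: $2,045.60. OOP to date $3,264.60.
Bill 4, $8,884: deductible met; 30% of $8,884 = $2,665.20. OOP would hit $5,929.80 > $4,000, so the cap limits the patient to $4,000 − $3,264.60 = $735.40.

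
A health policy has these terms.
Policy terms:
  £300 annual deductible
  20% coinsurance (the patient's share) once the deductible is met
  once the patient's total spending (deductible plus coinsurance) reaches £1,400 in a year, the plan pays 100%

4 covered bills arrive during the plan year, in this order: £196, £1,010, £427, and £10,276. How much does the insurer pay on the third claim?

Claim 1 (£196): all of it applies to the deductible. Patient pays £196; OOP now £196. Plan pays £196 − £196 = £0.
Claim 2 (£1,010): £104 finishes the deductible; £906 goes to coinsurance; patient's 20% is £181.20. Patient owes £285.20 (running OOP £481.20). Insurer: £1,010 − £285.20 = £724.80.
Claim 3 (£427): deductible met; 20% of £427 = £85.40. Patient pays £85.40; OOP now £566.60. Plan pays £427 − £85.40 = £341.60.

£341.60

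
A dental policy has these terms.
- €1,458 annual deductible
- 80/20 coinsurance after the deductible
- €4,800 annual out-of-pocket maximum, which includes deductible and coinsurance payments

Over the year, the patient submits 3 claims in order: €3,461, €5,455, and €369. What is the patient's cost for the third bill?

Claim 1 — €3,461: deductible takes €1,458, €2,003 remains; patient's 20% is €400.60. Patient owes €1,858.60 (running OOP €1,858.60).
Claim 2 — €5,455: 20% coinsurance on €5,455 = €1,091. Patient pays €1,091; OOP now €2,949.60.
Claim 3 — €369: deductible already satisfied, so patient's share is 20% × €369 = €73.80. Cost to patient: €73.80. OOP to date €3,023.40.

€73.80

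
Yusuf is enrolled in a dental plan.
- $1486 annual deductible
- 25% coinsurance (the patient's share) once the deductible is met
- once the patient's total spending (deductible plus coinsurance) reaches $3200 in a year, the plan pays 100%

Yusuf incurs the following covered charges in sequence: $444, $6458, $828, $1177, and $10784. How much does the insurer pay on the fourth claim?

Claim 1 — $444: fully absorbed by the deductible. Patient pays $444; OOP now $444. Plan pays $444 − $444 = $0.
Claim 2 — $6458: deductible takes $1042, $5416 remains; coinsurance $5416 × 25% = $1354. Patient pays $2396; OOP now $2840. Insurer: $6458 − $2396 = $4062.
Claim 3 — $828: 25% coinsurance on $828 = $207. Patient pays $207; OOP now $3047. Plan pays $828 − $207 = $621.
Claim 4 — $1177: deductible already satisfied, so patient's share is 25% × $1177 = $294.25. Adding that to $3047 gives $3341.25, past the $3200 cap; patient pays only $3200 − $3047 = $153. Insurer: $1177 − $153 = $1024.

$1024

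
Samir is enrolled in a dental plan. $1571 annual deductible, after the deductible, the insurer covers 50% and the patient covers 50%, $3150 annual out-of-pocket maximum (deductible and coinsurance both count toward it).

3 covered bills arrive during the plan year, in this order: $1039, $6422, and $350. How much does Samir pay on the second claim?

Bill 1, $1039: fully absorbed by the deductible. Patient pays $1039; OOP now $1039.
Bill 2, $6422: $532 to deductible, leaving $5890; coinsurance $5890 × 50% = $2945. Deductible plus coinsurance: $532 + $2945 = $3477. Adding that to $1039 gives $4516, past the $3150 cap; patient pays only $3150 − $1039 = $2111.

$2111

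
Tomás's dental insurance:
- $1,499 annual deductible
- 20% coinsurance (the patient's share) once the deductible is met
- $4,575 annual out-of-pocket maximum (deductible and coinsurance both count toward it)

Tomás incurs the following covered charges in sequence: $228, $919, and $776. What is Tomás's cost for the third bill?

$436.80

Claim 1 ($228): fully absorbed by the deductible. Patient pays $228; OOP now $228.
Claim 2 ($919): fully absorbed by the deductible. Patient pays $919; OOP now $1,147.
Claim 3 ($776): $352 finishes the deductible; $424 goes to coinsurance; patient's 20% is $84.80. Patient owes $436.80 (running OOP $1,583.80).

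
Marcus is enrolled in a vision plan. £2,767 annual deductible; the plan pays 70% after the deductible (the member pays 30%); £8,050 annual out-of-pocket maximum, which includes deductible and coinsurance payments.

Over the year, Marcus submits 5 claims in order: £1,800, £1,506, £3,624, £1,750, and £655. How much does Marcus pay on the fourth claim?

#1 (£1,800): entire amount goes to the deductible. Member owes £1,800 (running OOP £1,800).
#2 (£1,506): £967 finishes the deductible; £539 goes to coinsurance; coinsurance £539 × 30% = £161.70. Member pays £1,128.70; OOP now £2,928.70.
#3 (£3,624): deductible met; 30% of £3,624 = £1,087.20. Member pays £1,087.20; OOP now £4,015.90.
#4 (£1,750): 30% coinsurance on £1,750 = £525. Member pays £525; OOP now £4,540.90.

£525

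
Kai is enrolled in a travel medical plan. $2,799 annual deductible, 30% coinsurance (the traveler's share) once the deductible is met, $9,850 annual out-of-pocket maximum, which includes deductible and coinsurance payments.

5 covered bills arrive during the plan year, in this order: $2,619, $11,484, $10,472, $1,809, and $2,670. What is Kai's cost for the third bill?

$3,141.60

Claim 1 ($2,619): fully absorbed by the deductible. Traveler pays $2,619; OOP now $2,619.
Claim 2 ($11,484): deductible takes $180, $11,304 remains; traveler's 30% is $3,391.20. Cost to traveler: $3,571.20. OOP to date $6,190.20.
Claim 3 ($10,472): 30% coinsurance on $10,472 = $3,141.60. Traveler pays $3,141.60; OOP now $9,331.80.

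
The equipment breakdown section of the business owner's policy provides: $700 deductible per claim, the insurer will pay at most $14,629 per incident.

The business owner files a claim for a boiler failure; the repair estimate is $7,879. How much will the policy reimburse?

$7,179

Subtract the deductible: $7,879 − $700 = $7,179.
That's under the $14,629 cap, so the insurer reimburses the full $7,179.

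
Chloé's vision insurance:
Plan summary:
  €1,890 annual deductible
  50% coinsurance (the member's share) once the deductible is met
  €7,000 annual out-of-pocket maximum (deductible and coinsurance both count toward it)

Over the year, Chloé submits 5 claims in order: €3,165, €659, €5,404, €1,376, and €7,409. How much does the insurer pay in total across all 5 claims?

Claim 1 — €3,165: €1,890 finishes the deductible; €1,275 goes to coinsurance; 50% of €1,275 = €637.50. Member pays €2,527.50; OOP now €2,527.50. Insurer: €3,165 − €2,527.50 = €637.50.
Claim 2 — €659: 50% coinsurance on €659 = €329.50. Cost to member: €329.50. OOP to date €2,857. Plan pays €659 − €329.50 = €329.50.
Claim 3 — €5,404: deductible already satisfied, so member's share is 50% × €5,404 = €2,702. Member owes €2,702 (running OOP €5,559). Insurer: €5,404 − €2,702 = €2,702.
Claim 4 — €1,376: deductible met; 50% of €1,376 = €688. Member owes €688 (running OOP €6,247). Plan pays €1,376 − €688 = €688.
Claim 5 — €7,409: deductible met; 50% of €7,409 = €3,704.50. Adding that to €6,247 gives €9,951.50, past the €7,000 cap; member pays only €7,000 − €6,247 = €753. Plan pays €7,409 − €753 = €6,656.
Insurer total: €637.50 + €329.50 + €2,702 + €688 + €6,656 = €11,013.

€11,013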